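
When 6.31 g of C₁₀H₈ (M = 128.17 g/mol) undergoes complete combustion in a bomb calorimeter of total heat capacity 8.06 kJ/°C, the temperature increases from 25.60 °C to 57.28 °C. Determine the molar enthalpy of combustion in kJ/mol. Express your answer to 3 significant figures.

ΔT = 57.28 − 25.60 = 31.68 °C
q_cal = C_cal × ΔT = 8.06 × 31.68 = 255.3408 kJ
n = 6.31 / 128.17 = 0.04923 mol
q_rxn = −q_cal = -255.3408 kJ
ΔH = -255.3408 / 0.04923 = -5187 kJ/mol

ΔH = -5190 kJ/mol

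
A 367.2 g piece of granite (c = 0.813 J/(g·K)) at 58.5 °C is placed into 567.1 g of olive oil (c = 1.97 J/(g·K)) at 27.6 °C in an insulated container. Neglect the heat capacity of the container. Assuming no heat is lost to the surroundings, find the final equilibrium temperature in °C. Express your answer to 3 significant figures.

T_f = 34.1 °C

Heat lost by granite = heat gained by olive oil.
(367.2)(0.813)(58.5 − T) = (567.1)(1.97)(T − 27.6)
298.5336 (58.5 − T) = 1117.187 (T − 27.6)
17464 − 298.5336 T = 1117.187 T − 30834
48298 = 1415.7206 T
T = 34.12 °C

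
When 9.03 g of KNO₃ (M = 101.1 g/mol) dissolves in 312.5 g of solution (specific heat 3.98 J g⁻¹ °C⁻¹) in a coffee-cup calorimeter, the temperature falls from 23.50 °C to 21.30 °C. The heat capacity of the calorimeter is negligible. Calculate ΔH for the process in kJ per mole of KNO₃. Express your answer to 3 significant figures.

|ΔT| = |21.30 − 23.50| = 2.20 °C
|q_surr| = (312.5 × 3.98) × 2.20 = 1243.75 × 2.20 = 2736 J
n(KNO₃) = 9.03 / 101.1 = 0.08932 mol
Temperature fell, so q_rxn = +|q_surr| = 2.736 kJ
ΔH = q_rxn / n = 30.63 kJ/mol

ΔH = 30.6 kJ/mol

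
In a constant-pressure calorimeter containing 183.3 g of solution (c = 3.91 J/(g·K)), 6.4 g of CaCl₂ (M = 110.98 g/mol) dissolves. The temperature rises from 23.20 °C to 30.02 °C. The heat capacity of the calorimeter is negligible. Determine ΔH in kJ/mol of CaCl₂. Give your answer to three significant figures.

ΔH = -84.8 kJ/mol

|ΔT| = |30.02 − 23.20| = 6.82 °C
|q_surr| = (183.3 × 3.91) × 6.82 = 716.703 × 6.82 = 4888 J
n(CaCl₂) = 6.4 / 110.98 = 0.05767 mol
Temperature rose, so q_rxn = −|q_surr| = -4.888 kJ
ΔH = q_rxn / n = -84.76 kJ/mol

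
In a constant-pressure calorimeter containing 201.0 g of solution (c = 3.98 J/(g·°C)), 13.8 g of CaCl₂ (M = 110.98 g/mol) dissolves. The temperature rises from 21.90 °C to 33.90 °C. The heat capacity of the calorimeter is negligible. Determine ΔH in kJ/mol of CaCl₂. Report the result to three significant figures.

|ΔT| = |33.90 − 21.90| = 12.00 °C
|q_surr| = (201.0 × 3.98) × 12.00 = 799.98 × 12.00 = 9600 J
n(CaCl₂) = 13.8 / 110.98 = 0.1243 mol
Temperature rose, so q_rxn = −|q_surr| = -9.600 kJ
ΔH = q_rxn / n = -77.23 kJ/mol

ΔH = -77.2 kJ/mol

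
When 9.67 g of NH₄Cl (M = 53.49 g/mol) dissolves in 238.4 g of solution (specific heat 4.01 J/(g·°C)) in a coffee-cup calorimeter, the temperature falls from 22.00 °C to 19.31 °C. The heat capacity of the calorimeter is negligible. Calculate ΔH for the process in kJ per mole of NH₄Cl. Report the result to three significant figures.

|ΔT| = |19.31 − 22.00| = 2.69 °C
|q_surr| = (238.4 × 4.01) × 2.69 = 955.984 × 2.69 = 2572 J
n(NH₄Cl) = 9.67 / 53.49 = 0.1808 mol
Temperature fell, so q_rxn = +|q_surr| = 2.572 kJ
ΔH = q_rxn / n = 14.23 kJ/mol

ΔH = 14.2 kJ/mol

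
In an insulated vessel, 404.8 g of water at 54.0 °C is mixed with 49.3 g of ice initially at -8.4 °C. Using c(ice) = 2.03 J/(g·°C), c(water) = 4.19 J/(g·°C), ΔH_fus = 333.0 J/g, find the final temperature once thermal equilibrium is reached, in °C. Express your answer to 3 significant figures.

Heat to bring ice to 0 °C and melt it: q₁ = 49.3×2.03×8.4 + 49.3×333.0 = 17258 J
Heat the water can supply cooling to 0 °C: 404.8×4.19×54.0 = 91590.0 J > q₁, so all ice melts.
Energy balance: 404.8×4.19×(54.0 − T) = 17258 + 49.3×4.19×(T − 0)
1696.112(54.0 − T) = 17258 + 206.567 T
91590.0 − 17258 = 1902.679 T
T = 74332.0 / 1902.679 = 39.07 °C

T_f = 39.1 °C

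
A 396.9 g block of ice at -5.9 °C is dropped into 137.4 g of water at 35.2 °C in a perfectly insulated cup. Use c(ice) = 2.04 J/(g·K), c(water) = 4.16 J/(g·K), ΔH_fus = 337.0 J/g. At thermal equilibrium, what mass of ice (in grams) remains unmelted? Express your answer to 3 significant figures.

Heat to warm all ice to 0 °C: 396.9×2.04×5.9 = 4777.1 J
Heat released by water cooling to 0 °C: 137.4×4.16×35.2 = 20120 J
20120 J < 4777.1 + 396.9×337.0 = 138532.4 J, so not all ice melts; final T = 0 °C.
Heat left for melting: 20120 − 4777.1 = 15342.9 J
Mass melted = 15342.9 / 337.0 = 45.53 g
Ice remaining = 396.9 − 45.53 = 351.37 g

m_ice remaining = 351 g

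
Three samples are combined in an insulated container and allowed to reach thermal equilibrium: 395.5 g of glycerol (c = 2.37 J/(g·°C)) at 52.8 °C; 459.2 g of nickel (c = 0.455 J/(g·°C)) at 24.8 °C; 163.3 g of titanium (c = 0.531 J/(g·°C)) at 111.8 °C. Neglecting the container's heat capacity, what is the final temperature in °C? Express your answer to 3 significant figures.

T_f = 52.2 °C

Σ mᵢcᵢ(T − Tᵢ) = 0  ⇒  T = Σ mᵢcᵢTᵢ / Σ mᵢcᵢ
Σ mᵢcᵢ = 395.5×2.37 + 459.2×0.455 + 163.3×0.531 = 1232.9833
Σ mᵢcᵢTᵢ = 937.335×52.8 + 208.936×24.8 + 86.7123×111.8 = 64367
T = 64367 / 1232.9833 = 52.20 °C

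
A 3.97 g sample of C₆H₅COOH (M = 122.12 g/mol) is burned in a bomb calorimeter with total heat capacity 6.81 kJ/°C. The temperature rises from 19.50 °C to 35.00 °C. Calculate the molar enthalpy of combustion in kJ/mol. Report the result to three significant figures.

ΔT = 35.00 − 19.50 = 15.50 °C
q_cal = C_cal × ΔT = 6.81 × 15.50 = 105.555 kJ
n = 3.97 / 122.12 = 0.03251 mol
q_rxn = −q_cal = -105.555 kJ
ΔH = -105.555 / 0.03251 = -3247 kJ/mol

ΔH = -3250 kJ/mol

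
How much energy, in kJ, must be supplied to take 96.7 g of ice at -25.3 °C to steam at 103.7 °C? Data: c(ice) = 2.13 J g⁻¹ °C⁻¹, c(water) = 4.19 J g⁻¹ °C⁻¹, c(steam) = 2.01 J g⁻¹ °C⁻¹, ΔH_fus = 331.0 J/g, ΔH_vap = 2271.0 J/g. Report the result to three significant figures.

q = 298 kJ

q1 (heat ice -25.3→0.0 °C): 96.7 × 2.13 × 25.3 = 5211 J
q2 (melt at 0 °C): 96.7 × 331.0 = 32008 J
q3 (heat water 0.0→100.0 °C): 96.7 × 4.19 × 100.0 = 40517 J
q4 (vaporize at 100 °C): 96.7 × 2271.0 = 219606 J
q5 (heat steam 100.0→103.7 °C): 96.7 × 2.01 × 3.7 = 719 J
Total: 5211 + 32008 + 40517 + 219606 + 719 = 298061 J = 298 kJ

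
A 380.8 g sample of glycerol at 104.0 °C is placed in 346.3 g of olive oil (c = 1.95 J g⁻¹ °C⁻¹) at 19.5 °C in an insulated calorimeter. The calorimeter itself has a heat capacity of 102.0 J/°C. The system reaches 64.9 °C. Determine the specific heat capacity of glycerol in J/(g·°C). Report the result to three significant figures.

c = 2.37 J/(g·°C)

q_gained = (346.3 × 1.95 + 102.0) × (64.9 − 19.5) = 35290 J
q_lost = 380.8 × c × (104.0 − 64.9) = 14889.28 c
Set equal: c = 35290 / 14889.28 = 2.37 J/(g·°C)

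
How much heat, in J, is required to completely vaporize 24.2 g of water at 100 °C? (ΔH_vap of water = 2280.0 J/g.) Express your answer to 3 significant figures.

q = 55200 J

q = m × ΔH_vap = 24.2 × 2280.0 = 55180 J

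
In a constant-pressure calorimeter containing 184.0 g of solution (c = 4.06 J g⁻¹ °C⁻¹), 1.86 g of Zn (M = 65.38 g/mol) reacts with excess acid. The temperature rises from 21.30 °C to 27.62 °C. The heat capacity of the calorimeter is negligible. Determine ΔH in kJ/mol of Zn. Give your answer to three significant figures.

|ΔT| = |27.62 − 21.30| = 6.32 °C
|q_surr| = (184.0 × 4.06) × 6.32 = 747.04 × 6.32 = 4721 J
n(Zn) = 1.86 / 65.38 = 0.02845 mol
Temperature rose, so q_rxn = −|q_surr| = -4.721 kJ
ΔH = q_rxn / n = -165.9 kJ/mol

ΔH = -166 kJ/mol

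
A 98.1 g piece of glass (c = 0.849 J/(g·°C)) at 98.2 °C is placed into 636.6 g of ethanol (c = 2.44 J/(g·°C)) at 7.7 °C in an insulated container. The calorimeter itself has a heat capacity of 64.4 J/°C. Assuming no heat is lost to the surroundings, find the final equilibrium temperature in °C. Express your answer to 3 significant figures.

Heat lost by glass = heat gained by ethanol + calorimeter.
(98.1)(0.849)(98.2 − T) = [(636.6)(2.44) + 64.4](T − 7.7)
83.2869 (98.2 − T) = 1617.704 (T − 7.7)
8178.8 − 83.2869 T = 1617.704 T − 12456
20634.8 = 1700.9909 T
T = 12.13 °C

T_f = 12.1 °C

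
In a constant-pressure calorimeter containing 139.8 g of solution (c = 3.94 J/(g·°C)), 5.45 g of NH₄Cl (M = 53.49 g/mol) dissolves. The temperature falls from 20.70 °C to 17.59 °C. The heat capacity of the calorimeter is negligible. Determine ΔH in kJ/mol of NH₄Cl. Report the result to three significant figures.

|ΔT| = |17.59 − 20.70| = 3.11 °C
|q_surr| = (139.8 × 3.94) × 3.11 = 550.812 × 3.11 = 1713 J
n(NH₄Cl) = 5.45 / 53.49 = 0.1019 mol
Temperature fell, so q_rxn = +|q_surr| = 1.713 kJ
ΔH = q_rxn / n = 16.81 kJ/mol

ΔH = 16.8 kJ/mol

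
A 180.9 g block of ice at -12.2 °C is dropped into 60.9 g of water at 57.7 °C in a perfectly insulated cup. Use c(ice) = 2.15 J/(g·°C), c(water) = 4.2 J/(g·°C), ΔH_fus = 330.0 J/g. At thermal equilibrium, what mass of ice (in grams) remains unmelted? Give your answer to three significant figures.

Heat to warm all ice to 0 °C: 180.9×2.15×12.2 = 4745.0 J
Heat released by water cooling to 0 °C: 60.9×4.2×57.7 = 14759 J
14759 J < 4745.0 + 180.9×330.0 = 64442.0 J, so not all ice melts; final T = 0 °C.
Heat left for melting: 14759 − 4745.0 = 10014.0 J
Mass melted = 10014.0 / 330.0 = 30.35 g
Ice remaining = 180.9 − 30.35 = 150.55 g

m_ice remaining = 151 g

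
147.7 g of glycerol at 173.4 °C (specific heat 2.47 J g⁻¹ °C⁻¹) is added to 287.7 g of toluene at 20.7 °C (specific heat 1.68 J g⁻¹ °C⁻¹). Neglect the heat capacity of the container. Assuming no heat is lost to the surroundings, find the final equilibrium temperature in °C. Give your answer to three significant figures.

Heat lost by glycerol = heat gained by toluene.
(147.7)(2.47)(173.4 − T) = (287.7)(1.68)(T − 20.7)
364.819 (173.4 − T) = 483.336 (T − 20.7)
63260 − 364.819 T = 483.336 T − 10005
73265 = 848.155 T
T = 86.38 °C

T_f = 86.4 °C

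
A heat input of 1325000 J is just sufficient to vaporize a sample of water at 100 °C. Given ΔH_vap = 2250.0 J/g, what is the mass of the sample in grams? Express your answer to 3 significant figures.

m = q / ΔH_vap = 1325000 J / 2250.0 J/g = 589 g

m = 589 g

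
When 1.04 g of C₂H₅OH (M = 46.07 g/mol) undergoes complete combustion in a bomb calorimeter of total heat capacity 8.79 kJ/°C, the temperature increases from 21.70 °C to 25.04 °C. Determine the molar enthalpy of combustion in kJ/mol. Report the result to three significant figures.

ΔH = -1300 kJ/mol

ΔT = 25.04 − 21.70 = 3.34 °C
q_cal = C_cal × ΔT = 8.79 × 3.34 = 29.3586 kJ
n = 1.04 / 46.07 = 0.02257 mol
q_rxn = −q_cal = -29.3586 kJ
ΔH = -29.3586 / 0.02257 = -1301 kJ/mol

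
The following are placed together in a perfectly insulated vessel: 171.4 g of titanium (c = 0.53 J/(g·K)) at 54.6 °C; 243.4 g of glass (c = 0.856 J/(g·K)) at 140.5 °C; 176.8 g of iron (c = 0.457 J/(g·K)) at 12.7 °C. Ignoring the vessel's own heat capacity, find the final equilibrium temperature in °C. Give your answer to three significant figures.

T_f = 92.8 °C

Σ mᵢcᵢ(T − Tᵢ) = 0  ⇒  T = Σ mᵢcᵢTᵢ / Σ mᵢcᵢ
Σ mᵢcᵢ = 171.4×0.53 + 243.4×0.856 + 176.8×0.457 = 379.9900
Σ mᵢcᵢTᵢ = 90.842×54.6 + 208.3504×140.5 + 80.7976×12.7 = 35259
T = 35259 / 379.9900 = 92.79 °C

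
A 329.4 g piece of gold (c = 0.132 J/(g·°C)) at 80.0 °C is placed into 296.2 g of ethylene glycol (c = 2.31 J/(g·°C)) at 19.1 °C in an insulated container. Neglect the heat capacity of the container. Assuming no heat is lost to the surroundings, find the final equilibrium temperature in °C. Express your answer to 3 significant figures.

T_f = 22.7 °C

Heat lost by gold = heat gained by ethylene glycol.
(329.4)(0.132)(80.0 − T) = (296.2)(2.31)(T − 19.1)
43.4808 (80.0 − T) = 684.222 (T − 19.1)
3478.5 − 43.4808 T = 684.222 T − 13069
16547.5 = 727.7028 T
T = 22.74 °C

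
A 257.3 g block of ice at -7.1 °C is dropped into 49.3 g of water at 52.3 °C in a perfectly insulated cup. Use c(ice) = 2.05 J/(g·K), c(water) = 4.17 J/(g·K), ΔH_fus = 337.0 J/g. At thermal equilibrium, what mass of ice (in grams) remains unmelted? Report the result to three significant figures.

m_ice remaining = 237 g

Heat to warm all ice to 0 °C: 257.3×2.05×7.1 = 3745.0 J
Heat released by water cooling to 0 °C: 49.3×4.17×52.3 = 10752 J
10752 J < 3745.0 + 257.3×337.0 = 90455.1 J, so not all ice melts; final T = 0 °C.
Heat left for melting: 10752 − 3745.0 = 7007.0 J
Mass melted = 7007.0 / 337.0 = 20.79 g
Ice remaining = 257.3 − 20.79 = 236.51 g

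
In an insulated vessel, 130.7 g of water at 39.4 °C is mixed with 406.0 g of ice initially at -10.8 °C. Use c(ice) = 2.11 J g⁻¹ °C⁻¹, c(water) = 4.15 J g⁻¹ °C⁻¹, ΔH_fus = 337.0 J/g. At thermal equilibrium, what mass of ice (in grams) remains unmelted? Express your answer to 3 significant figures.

Heat to warm all ice to 0 °C: 406.0×2.11×10.8 = 9251.9 J
Heat released by water cooling to 0 °C: 130.7×4.15×39.4 = 21371 J
21371 J < 9251.9 + 406.0×337.0 = 146073.9 J, so not all ice melts; final T = 0 °C.
Heat left for melting: 21371 − 9251.9 = 12119.1 J
Mass melted = 12119.1 / 337.0 = 35.96 g
Ice remaining = 406.0 − 35.96 = 370.04 g

m_ice remaining = 370 g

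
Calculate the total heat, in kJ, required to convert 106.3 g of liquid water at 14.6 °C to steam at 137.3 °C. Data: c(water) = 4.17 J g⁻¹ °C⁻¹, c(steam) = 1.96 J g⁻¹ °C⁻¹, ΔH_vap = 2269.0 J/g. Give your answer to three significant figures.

q = 287 kJ

q1 (heat water 14.6→100.0 °C): 106.3 × 4.17 × 85.4 = 37855 J
q2 (vaporize at 100 °C): 106.3 × 2269.0 = 241195 J
q3 (heat steam 100.0→137.3 °C): 106.3 × 1.96 × 37.3 = 7771 J
Total: 37855 + 241195 + 7771 = 286821 J = 287 kJ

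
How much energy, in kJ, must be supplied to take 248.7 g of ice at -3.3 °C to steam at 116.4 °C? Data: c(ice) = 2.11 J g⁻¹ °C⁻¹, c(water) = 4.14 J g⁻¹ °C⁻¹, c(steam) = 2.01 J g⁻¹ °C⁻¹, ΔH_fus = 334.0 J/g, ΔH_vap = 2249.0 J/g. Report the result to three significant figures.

q1 (heat ice -3.3→0.0 °C): 248.7 × 2.11 × 3.3 = 1732 J
q2 (melt at 0 °C): 248.7 × 334.0 = 83066 J
q3 (heat water 0.0→100.0 °C): 248.7 × 4.14 × 100.0 = 102962 J
q4 (vaporize at 100 °C): 248.7 × 2249.0 = 559326 J
q5 (heat steam 100.0→116.4 °C): 248.7 × 2.01 × 16.4 = 8198 J
Total: 1732 + 83066 + 102962 + 559326 + 8198 = 755284 J = 755 kJ

q = 755 kJ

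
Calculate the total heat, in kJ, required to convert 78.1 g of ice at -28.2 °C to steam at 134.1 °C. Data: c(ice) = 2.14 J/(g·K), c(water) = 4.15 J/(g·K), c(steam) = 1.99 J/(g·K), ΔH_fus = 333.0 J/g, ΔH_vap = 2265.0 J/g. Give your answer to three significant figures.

q = 245 kJ

q1 (heat ice -28.2→0.0 °C): 78.1 × 2.14 × 28.2 = 4713 J
q2 (melt at 0 °C): 78.1 × 333.0 = 26007 J
q3 (heat water 0.0→100.0 °C): 78.1 × 4.15 × 100.0 = 32412 J
q4 (vaporize at 100 °C): 78.1 × 2265.0 = 176897 J
q5 (heat steam 100.0→134.1 °C): 78.1 × 1.99 × 34.1 = 5300 J
Total: 4713 + 26007 + 32412 + 176897 + 5300 = 245329 J = 245 kJ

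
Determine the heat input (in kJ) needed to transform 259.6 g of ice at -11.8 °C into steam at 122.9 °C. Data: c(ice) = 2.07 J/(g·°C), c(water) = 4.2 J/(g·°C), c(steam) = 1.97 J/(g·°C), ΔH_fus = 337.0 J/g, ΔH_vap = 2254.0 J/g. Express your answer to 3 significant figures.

q1 (heat ice -11.8→0.0 °C): 259.6 × 2.07 × 11.8 = 6341 J
q2 (melt at 0 °C): 259.6 × 337.0 = 87485 J
q3 (heat water 0.0→100.0 °C): 259.6 × 4.2 × 100.0 = 109032 J
q4 (vaporize at 100 °C): 259.6 × 2254.0 = 585138 J
q5 (heat steam 100.0→122.9 °C): 259.6 × 1.97 × 22.9 = 11711 J
Total: 6341 + 87485 + 109032 + 585138 + 11711 = 799707 J = 800 kJ

q = 800 kJ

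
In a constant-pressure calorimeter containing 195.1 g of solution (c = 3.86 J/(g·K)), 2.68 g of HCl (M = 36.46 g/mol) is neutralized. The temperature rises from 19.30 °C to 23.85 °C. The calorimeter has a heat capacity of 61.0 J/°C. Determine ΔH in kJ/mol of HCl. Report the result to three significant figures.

ΔH = -50.4 kJ/mol

|ΔT| = |23.85 − 19.30| = 4.55 °C
|q_surr| = (195.1 × 3.86 + 61.0) × 4.55 = 814.086 × 4.55 = 3704 J
n(HCl) = 2.68 / 36.46 = 0.07351 mol
Temperature rose, so q_rxn = −|q_surr| = -3.704 kJ
ΔH = q_rxn / n = -50.39 kJ/mol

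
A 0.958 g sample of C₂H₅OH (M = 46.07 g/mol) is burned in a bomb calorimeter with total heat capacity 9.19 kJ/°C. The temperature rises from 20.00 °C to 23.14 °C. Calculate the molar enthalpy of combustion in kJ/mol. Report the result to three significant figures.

ΔT = 23.14 − 20.00 = 3.14 °C
q_cal = C_cal × ΔT = 9.19 × 3.14 = 28.8566 kJ
n = 0.958 / 46.07 = 0.02079 mol
q_rxn = −q_cal = -28.8566 kJ
ΔH = -28.8566 / 0.02079 = -1388 kJ/mol

ΔH = -1390 kJ/mol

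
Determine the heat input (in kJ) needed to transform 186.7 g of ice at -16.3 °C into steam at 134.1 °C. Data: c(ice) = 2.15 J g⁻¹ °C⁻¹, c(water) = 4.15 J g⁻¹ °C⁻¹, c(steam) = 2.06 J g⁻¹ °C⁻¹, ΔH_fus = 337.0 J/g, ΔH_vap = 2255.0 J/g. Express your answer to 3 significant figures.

q = 581 kJ

q1 (heat ice -16.3→0.0 °C): 186.7 × 2.15 × 16.3 = 6543 J
q2 (melt at 0 °C): 186.7 × 337.0 = 62918 J
q3 (heat water 0.0→100.0 °C): 186.7 × 4.15 × 100.0 = 77481 J
q4 (vaporize at 100 °C): 186.7 × 2255.0 = 421009 J
q5 (heat steam 100.0→134.1 °C): 186.7 × 2.06 × 34.1 = 13115 J
Total: 6543 + 62918 + 77481 + 421009 + 13115 = 581066 J = 581 kJ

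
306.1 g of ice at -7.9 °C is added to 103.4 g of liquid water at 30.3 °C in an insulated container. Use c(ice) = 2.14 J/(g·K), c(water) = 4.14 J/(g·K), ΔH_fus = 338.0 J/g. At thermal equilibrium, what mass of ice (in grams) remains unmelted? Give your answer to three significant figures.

m_ice remaining = 283 g

Heat to warm all ice to 0 °C: 306.1×2.14×7.9 = 5174.9 J
Heat released by water cooling to 0 °C: 103.4×4.14×30.3 = 12971 J
12971 J < 5174.9 + 306.1×338.0 = 108636.7 J, so not all ice melts; final T = 0 °C.
Heat left for melting: 12971 − 5174.9 = 7796.1 J
Mass melted = 7796.1 / 338.0 = 23.07 g
Ice remaining = 306.1 − 23.07 = 283.03 g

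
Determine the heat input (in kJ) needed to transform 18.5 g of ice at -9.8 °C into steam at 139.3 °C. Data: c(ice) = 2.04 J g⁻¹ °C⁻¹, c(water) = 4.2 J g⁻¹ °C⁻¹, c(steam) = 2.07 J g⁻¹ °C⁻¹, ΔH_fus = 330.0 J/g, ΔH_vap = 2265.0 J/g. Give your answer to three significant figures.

q = 57.7 kJ

q1 (heat ice -9.8→0.0 °C): 18.5 × 2.04 × 9.8 = 370 J
q2 (melt at 0 °C): 18.5 × 330.0 = 6105 J
q3 (heat water 0.0→100.0 °C): 18.5 × 4.2 × 100.0 = 7770 J
q4 (vaporize at 100 °C): 18.5 × 2265.0 = 41903 J
q5 (heat steam 100.0→139.3 °C): 18.5 × 2.07 × 39.3 = 1505 J
Total: 370 + 6105 + 7770 + 41903 + 1505 = 57653 J = 57.7 kJ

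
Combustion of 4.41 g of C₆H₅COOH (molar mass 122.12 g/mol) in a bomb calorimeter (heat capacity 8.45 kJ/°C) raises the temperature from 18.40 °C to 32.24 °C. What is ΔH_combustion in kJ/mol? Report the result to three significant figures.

ΔH = -3240 kJ/mol

ΔT = 32.24 − 18.40 = 13.84 °C
q_cal = C_cal × ΔT = 8.45 × 13.84 = 116.948 kJ
n = 4.41 / 122.12 = 0.03611 mol
q_rxn = −q_cal = -116.948 kJ
ΔH = -116.948 / 0.03611 = -3239 kJ/mol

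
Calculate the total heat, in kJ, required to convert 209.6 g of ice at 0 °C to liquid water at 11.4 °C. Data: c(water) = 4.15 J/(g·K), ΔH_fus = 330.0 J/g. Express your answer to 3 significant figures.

q = 79.1 kJ

q1 (melt at 0 °C): 209.6 × 330.0 = 69168 J
q2 (heat water 0.0→11.4 °C): 209.6 × 4.15 × 11.4 = 9916 J
Total: 69168 + 9916 = 79084 J = 79.1 kJ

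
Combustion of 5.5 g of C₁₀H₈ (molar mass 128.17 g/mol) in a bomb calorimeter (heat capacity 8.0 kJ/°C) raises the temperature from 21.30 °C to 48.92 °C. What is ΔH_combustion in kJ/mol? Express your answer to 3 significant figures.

ΔT = 48.92 − 21.30 = 27.62 °C
q_cal = C_cal × ΔT = 8.0 × 27.62 = 220.96 kJ
n = 5.5 / 128.17 = 0.04291 mol
q_rxn = −q_cal = -220.96 kJ
ΔH = -220.96 / 0.04291 = -5149 kJ/mol

ΔH = -5150 kJ/mol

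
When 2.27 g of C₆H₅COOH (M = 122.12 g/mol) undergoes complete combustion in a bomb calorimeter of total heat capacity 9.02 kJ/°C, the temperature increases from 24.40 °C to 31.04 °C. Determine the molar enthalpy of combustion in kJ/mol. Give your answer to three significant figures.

ΔT = 31.04 − 24.40 = 6.64 °C
q_cal = C_cal × ΔT = 9.02 × 6.64 = 59.8928 kJ
n = 2.27 / 122.12 = 0.01859 mol
q_rxn = −q_cal = -59.8928 kJ
ΔH = -59.8928 / 0.01859 = -3222 kJ/mol

ΔH = -3220 kJ/mol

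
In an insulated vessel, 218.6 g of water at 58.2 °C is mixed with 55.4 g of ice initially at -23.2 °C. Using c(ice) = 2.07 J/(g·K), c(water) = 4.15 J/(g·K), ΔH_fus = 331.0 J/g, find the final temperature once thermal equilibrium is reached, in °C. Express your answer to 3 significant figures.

T_f = 28.0 °C

Heat to bring ice to 0 °C and melt it: q₁ = 55.4×2.07×23.2 + 55.4×331.0 = 20998 J
Heat the water can supply cooling to 0 °C: 218.6×4.15×58.2 = 52798.5 J > q₁, so all ice melts.
Energy balance: 218.6×4.15×(58.2 − T) = 20998 + 55.4×4.15×(T − 0)
907.19(58.2 − T) = 20998 + 229.91 T
52798.5 − 20998 = 1137.10 T
T = 31800.5 / 1137.10 = 27.97 °C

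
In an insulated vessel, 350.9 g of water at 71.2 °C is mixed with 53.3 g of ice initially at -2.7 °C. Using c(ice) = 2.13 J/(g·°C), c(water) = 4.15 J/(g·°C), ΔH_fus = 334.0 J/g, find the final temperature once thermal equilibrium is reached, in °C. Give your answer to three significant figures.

Heat to bring ice to 0 °C and melt it: q₁ = 53.3×2.13×2.7 + 53.3×334.0 = 18109 J
Heat the water can supply cooling to 0 °C: 350.9×4.15×71.2 = 103684 J > q₁, so all ice melts.
Energy balance: 350.9×4.15×(71.2 − T) = 18109 + 53.3×4.15×(T − 0)
1456.235(71.2 − T) = 18109 + 221.195 T
103684 − 18109 = 1677.430 T
T = 85575 / 1677.430 = 51.02 °C

T_f = 51.0 °C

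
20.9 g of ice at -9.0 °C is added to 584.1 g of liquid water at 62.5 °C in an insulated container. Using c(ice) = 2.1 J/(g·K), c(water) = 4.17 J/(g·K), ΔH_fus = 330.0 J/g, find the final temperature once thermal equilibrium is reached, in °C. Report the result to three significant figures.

Heat to bring ice to 0 °C and melt it: q₁ = 20.9×2.1×9.0 + 20.9×330.0 = 7292.0 J
Heat the water can supply cooling to 0 °C: 584.1×4.17×62.5 = 152231 J > q₁, so all ice melts.
Energy balance: 584.1×4.17×(62.5 − T) = 7292.0 + 20.9×4.17×(T − 0)
2435.697(62.5 − T) = 7292.0 + 87.153 T
152231 − 7292.0 = 2522.850 T
T = 144939.0 / 2522.850 = 57.45 °C

T_f = 57.5 °C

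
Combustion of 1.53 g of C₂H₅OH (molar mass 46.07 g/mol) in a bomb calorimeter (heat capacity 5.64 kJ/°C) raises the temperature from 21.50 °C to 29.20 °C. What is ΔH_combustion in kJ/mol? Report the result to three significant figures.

ΔT = 29.20 − 21.50 = 7.70 °C
q_cal = C_cal × ΔT = 5.64 × 7.70 = 43.428 kJ
n = 1.53 / 46.07 = 0.03321 mol
q_rxn = −q_cal = -43.428 kJ
ΔH = -43.428 / 0.03321 = -1308 kJ/mol

ΔH = -1310 kJ/mol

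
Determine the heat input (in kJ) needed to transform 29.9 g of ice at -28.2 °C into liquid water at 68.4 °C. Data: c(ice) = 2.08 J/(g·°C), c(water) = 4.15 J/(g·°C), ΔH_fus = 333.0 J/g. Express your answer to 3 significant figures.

q = 20.2 kJ

q1 (heat ice -28.2→0.0 °C): 29.9 × 2.08 × 28.2 = 1754 J
q2 (melt at 0 °C): 29.9 × 333.0 = 9957 J
q3 (heat water 0.0→68.4 °C): 29.9 × 4.15 × 68.4 = 8487 J
Total: 1754 + 9957 + 8487 = 20198 J = 20.2 kJ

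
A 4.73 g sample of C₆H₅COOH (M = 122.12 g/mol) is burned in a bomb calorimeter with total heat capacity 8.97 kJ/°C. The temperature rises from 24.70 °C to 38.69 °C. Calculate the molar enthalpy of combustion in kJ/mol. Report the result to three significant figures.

ΔH = -3240 kJ/mol

ΔT = 38.69 − 24.70 = 13.99 °C
q_cal = C_cal × ΔT = 8.97 × 13.99 = 125.4903 kJ
n = 4.73 / 122.12 = 0.03873 mol
q_rxn = −q_cal = -125.4903 kJ
ΔH = -125.4903 / 0.03873 = -3240 kJ/mol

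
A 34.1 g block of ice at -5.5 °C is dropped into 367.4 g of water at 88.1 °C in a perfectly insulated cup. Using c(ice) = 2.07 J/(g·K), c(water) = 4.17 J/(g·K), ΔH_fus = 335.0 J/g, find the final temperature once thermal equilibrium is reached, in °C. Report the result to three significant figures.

Heat to bring ice to 0 °C and melt it: q₁ = 34.1×2.07×5.5 + 34.1×335.0 = 11812 J
Heat the water can supply cooling to 0 °C: 367.4×4.17×88.1 = 134974 J > q₁, so all ice melts.
Energy balance: 367.4×4.17×(88.1 − T) = 11812 + 34.1×4.17×(T − 0)
1532.058(88.1 − T) = 11812 + 142.197 T
134974 − 11812 = 1674.255 T
T = 123162 / 1674.255 = 73.56 °C

T_f = 73.6 °C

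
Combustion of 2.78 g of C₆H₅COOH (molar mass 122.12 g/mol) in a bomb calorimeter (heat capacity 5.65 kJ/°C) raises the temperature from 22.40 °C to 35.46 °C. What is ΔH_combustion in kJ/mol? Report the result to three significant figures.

ΔH = -3240 kJ/mol

ΔT = 35.46 − 22.40 = 13.06 °C
q_cal = C_cal × ΔT = 5.65 × 13.06 = 73.789 kJ
n = 2.78 / 122.12 = 0.02276 mol
q_rxn = −q_cal = -73.789 kJ
ΔH = -73.789 / 0.02276 = -3242 kJ/mol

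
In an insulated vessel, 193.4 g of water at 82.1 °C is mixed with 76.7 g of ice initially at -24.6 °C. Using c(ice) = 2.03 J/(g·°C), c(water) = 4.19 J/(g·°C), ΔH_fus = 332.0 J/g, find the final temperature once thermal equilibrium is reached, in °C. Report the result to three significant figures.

T_f = 32.9 °C

Heat to bring ice to 0 °C and melt it: q₁ = 76.7×2.03×24.6 + 76.7×332.0 = 29295 J
Heat the water can supply cooling to 0 °C: 193.4×4.19×82.1 = 66529.4 J > q₁, so all ice melts.
Energy balance: 193.4×4.19×(82.1 − T) = 29295 + 76.7×4.19×(T − 0)
810.346(82.1 − T) = 29295 + 321.373 T
66529.4 − 29295 = 1131.719 T
T = 37234.4 / 1131.719 = 32.90 °C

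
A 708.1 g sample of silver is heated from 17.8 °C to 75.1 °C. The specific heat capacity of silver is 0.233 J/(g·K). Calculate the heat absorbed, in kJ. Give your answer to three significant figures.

q = 9.45 kJ

q = m c ΔT = 708.1 × 0.233 × (75.1 − 17.8)
q = 708.1 × 0.233 × 57.3 = 9454 J = 9.45 kJ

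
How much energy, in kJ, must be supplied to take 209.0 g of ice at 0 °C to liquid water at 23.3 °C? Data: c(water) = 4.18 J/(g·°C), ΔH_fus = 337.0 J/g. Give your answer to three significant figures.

q = 90.8 kJ

q1 (melt at 0 °C): 209.0 × 337.0 = 70433 J
q2 (heat water 0.0→23.3 °C): 209.0 × 4.18 × 23.3 = 20355 J
Total: 70433 + 20355 = 90788 J = 90.8 kJ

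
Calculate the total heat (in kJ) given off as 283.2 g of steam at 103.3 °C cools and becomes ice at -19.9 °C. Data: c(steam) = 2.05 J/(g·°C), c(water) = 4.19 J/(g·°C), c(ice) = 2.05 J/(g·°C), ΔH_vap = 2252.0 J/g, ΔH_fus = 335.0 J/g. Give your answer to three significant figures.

q = 865 kJ

q1 (cool steam 103.3→100 °C): 283.2 × 2.05 × 3.3 = 1916 J
q2 (condense at 100 °C): 283.2 × 2252.0 = 637766 J
q3 (cool water 100→0 °C): 283.2 × 4.19 × 100.0 = 118661 J
q4 (freeze at 0 °C): 283.2 × 335.0 = 94872 J
q5 (cool ice 0→-19.9 °C): 283.2 × 2.05 × 19.9 = 11553 J
Total: 1916 + 637766 + 118661 + 94872 + 11553 = 864768 J = 865 kJ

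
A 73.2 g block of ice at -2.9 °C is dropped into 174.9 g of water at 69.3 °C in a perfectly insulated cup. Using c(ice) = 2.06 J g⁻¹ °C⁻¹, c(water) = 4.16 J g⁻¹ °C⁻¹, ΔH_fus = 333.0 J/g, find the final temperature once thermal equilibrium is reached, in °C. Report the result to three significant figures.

T_f = 24.8 °C

Heat to bring ice to 0 °C and melt it: q₁ = 73.2×2.06×2.9 + 73.2×333.0 = 24813 J
Heat the water can supply cooling to 0 °C: 174.9×4.16×69.3 = 50421.6 J > q₁, so all ice melts.
Energy balance: 174.9×4.16×(69.3 − T) = 24813 + 73.2×4.16×(T − 0)
727.584(69.3 − T) = 24813 + 304.512 T
50421.6 − 24813 = 1032.096 T
T = 25608.6 / 1032.096 = 24.81 °C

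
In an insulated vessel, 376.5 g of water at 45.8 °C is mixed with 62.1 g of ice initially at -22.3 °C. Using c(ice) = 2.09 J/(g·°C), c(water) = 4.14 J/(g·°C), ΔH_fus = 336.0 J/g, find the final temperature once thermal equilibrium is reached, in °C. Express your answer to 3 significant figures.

T_f = 26.2 °C

Heat to bring ice to 0 °C and melt it: q₁ = 62.1×2.09×22.3 + 62.1×336.0 = 23760 J
Heat the water can supply cooling to 0 °C: 376.5×4.14×45.8 = 71388.9 J > q₁, so all ice melts.
Energy balance: 376.5×4.14×(45.8 − T) = 23760 + 62.1×4.14×(T − 0)
1558.71(45.8 − T) = 23760 + 257.094 T
71388.9 − 23760 = 1815.804 T
T = 47628.9 / 1815.804 = 26.23 °C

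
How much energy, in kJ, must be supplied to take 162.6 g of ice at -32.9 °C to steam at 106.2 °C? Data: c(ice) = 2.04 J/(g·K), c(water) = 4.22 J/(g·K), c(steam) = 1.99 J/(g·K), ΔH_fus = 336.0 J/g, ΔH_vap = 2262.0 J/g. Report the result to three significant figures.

q1 (heat ice -32.9→0.0 °C): 162.6 × 2.04 × 32.9 = 10913 J
q2 (melt at 0 °C): 162.6 × 336.0 = 54634 J
q3 (heat water 0.0→100.0 °C): 162.6 × 4.22 × 100.0 = 68617 J
q4 (vaporize at 100 °C): 162.6 × 2262.0 = 367801 J
q5 (heat steam 100.0→106.2 °C): 162.6 × 1.99 × 6.2 = 2006 J
Total: 10913 + 54634 + 68617 + 367801 + 2006 = 503971 J = 504 kJ

q = 504 kJ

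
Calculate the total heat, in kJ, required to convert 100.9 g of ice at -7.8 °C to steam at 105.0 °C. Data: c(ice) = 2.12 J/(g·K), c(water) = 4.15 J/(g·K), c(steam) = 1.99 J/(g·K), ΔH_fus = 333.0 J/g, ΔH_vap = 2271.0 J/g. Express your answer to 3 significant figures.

q = 307 kJ

q1 (heat ice -7.8→0.0 °C): 100.9 × 2.12 × 7.8 = 1668 J
q2 (melt at 0 °C): 100.9 × 333.0 = 33600 J
q3 (heat water 0.0→100.0 °C): 100.9 × 4.15 × 100.0 = 41874 J
q4 (vaporize at 100 °C): 100.9 × 2271.0 = 229144 J
q5 (heat steam 100.0→105.0 °C): 100.9 × 1.99 × 5.0 = 1004 J
Total: 1668 + 33600 + 41874 + 229144 + 1004 = 307290 J = 307 kJ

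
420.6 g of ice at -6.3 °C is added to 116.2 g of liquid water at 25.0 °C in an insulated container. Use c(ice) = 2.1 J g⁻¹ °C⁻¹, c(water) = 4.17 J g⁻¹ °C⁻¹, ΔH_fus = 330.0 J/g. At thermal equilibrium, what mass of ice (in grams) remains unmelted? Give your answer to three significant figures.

Heat to warm all ice to 0 °C: 420.6×2.1×6.3 = 5564.5 J
Heat released by water cooling to 0 °C: 116.2×4.17×25.0 = 12114 J
12114 J < 5564.5 + 420.6×330.0 = 144362.5 J, so not all ice melts; final T = 0 °C.
Heat left for melting: 12114 − 5564.5 = 6549.5 J
Mass melted = 6549.5 / 330.0 = 19.85 g
Ice remaining = 420.6 − 19.85 = 400.75 g

m_ice remaining = 401 g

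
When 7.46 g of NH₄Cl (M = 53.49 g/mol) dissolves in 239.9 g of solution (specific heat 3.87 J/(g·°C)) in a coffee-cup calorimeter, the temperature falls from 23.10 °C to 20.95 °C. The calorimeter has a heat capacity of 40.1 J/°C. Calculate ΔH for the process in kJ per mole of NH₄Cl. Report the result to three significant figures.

|ΔT| = |20.95 − 23.10| = 2.15 °C
|q_surr| = (239.9 × 3.87 + 40.1) × 2.15 = 968.513 × 2.15 = 2082 J
n(NH₄Cl) = 7.46 / 53.49 = 0.1395 mol
Temperature fell, so q_rxn = +|q_surr| = 2.082 kJ
ΔH = q_rxn / n = 14.92 kJ/mol

ΔH = 14.9 kJ/mol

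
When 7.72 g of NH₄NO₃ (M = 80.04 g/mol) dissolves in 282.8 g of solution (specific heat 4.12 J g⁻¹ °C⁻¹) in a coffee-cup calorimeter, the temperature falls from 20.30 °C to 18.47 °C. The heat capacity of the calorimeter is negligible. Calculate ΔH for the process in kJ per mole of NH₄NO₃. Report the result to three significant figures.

|ΔT| = |18.47 − 20.30| = 1.83 °C
|q_surr| = (282.8 × 4.12) × 1.83 = 1165.136 × 1.83 = 2132 J
n(NH₄NO₃) = 7.72 / 80.04 = 0.09645 mol
Temperature fell, so q_rxn = +|q_surr| = 2.132 kJ
ΔH = q_rxn / n = 22.10 kJ/mol

ΔH = 22.1 kJ/mol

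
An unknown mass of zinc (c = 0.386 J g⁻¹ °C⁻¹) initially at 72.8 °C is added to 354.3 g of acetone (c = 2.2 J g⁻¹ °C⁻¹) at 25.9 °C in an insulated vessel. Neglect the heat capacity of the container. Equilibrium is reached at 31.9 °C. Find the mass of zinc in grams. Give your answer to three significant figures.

m = 296 g

q_gained = (354.3 × 2.2) × (31.9 − 25.9) = 4677 J
q_lost = m × 0.386 × (72.8 − 31.9) = 15.7874 m
m = 4677 / 15.7874 = 296 g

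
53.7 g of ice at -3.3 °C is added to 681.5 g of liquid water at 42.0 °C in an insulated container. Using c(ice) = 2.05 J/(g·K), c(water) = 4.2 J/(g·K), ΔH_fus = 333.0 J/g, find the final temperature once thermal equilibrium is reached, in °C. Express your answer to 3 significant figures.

Heat to bring ice to 0 °C and melt it: q₁ = 53.7×2.05×3.3 + 53.7×333.0 = 18245 J
Heat the water can supply cooling to 0 °C: 681.5×4.2×42.0 = 120217 J > q₁, so all ice melts.
Energy balance: 681.5×4.2×(42.0 − T) = 18245 + 53.7×4.2×(T − 0)
2862.3(42.0 − T) = 18245 + 225.54 T
120217 − 18245 = 3087.84 T
T = 101972 / 3087.84 = 33.02 °C

T_f = 33.0 °C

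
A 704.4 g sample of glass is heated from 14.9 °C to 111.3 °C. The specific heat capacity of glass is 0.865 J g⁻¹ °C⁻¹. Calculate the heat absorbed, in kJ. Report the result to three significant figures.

q = m c ΔT = 704.4 × 0.865 × (111.3 − 14.9)
q = 704.4 × 0.865 × 96.4 = 58740 J = 58.7 kJ

q = 58.7 kJ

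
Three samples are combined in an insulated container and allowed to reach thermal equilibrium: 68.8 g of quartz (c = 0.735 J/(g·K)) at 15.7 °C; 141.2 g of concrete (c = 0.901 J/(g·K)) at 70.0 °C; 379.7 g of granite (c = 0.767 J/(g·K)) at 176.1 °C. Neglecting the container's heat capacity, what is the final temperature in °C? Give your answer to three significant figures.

T_f = 130 °C

Σ mᵢcᵢ(T − Tᵢ) = 0  ⇒  T = Σ mᵢcᵢTᵢ / Σ mᵢcᵢ
Σ mᵢcᵢ = 68.8×0.735 + 141.2×0.901 + 379.7×0.767 = 469.0191
Σ mᵢcᵢTᵢ = 50.568×15.7 + 127.2212×70.0 + 291.2299×176.1 = 60985
T = 60985 / 469.0191 = 130.0 °C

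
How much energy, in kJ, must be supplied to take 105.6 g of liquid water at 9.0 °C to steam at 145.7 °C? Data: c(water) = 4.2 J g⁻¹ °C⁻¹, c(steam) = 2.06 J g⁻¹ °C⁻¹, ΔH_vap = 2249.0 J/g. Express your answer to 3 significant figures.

q = 288 kJ

q1 (heat water 9.0→100.0 °C): 105.6 × 4.2 × 91.0 = 40360 J
q2 (vaporize at 100 °C): 105.6 × 2249.0 = 237494 J
q3 (heat steam 100.0→145.7 °C): 105.6 × 2.06 × 45.7 = 9941 J
Total: 40360 + 237494 + 9941 = 287795 J = 288 kJ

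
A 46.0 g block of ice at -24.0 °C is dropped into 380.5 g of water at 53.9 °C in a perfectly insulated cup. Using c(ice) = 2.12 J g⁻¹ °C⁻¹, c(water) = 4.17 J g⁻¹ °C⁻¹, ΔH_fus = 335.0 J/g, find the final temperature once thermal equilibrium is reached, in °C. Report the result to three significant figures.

Heat to bring ice to 0 °C and melt it: q₁ = 46.0×2.12×24.0 + 46.0×335.0 = 17750 J
Heat the water can supply cooling to 0 °C: 380.5×4.17×53.9 = 85522.3 J > q₁, so all ice melts.
Energy balance: 380.5×4.17×(53.9 − T) = 17750 + 46.0×4.17×(T − 0)
1586.685(53.9 − T) = 17750 + 191.82 T
85522.3 − 17750 = 1778.505 T
T = 67772.3 / 1778.505 = 38.11 °C

T_f = 38.1 °C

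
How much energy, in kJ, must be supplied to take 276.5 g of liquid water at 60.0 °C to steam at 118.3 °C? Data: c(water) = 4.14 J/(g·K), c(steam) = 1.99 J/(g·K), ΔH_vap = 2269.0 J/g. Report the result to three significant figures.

q1 (heat water 60.0→100.0 °C): 276.5 × 4.14 × 40.0 = 45788 J
q2 (vaporize at 100 °C): 276.5 × 2269.0 = 627379 J
q3 (heat steam 100.0→118.3 °C): 276.5 × 1.99 × 18.3 = 10069 J
Total: 45788 + 627379 + 10069 = 683236 J = 683 kJ

q = 683 kJ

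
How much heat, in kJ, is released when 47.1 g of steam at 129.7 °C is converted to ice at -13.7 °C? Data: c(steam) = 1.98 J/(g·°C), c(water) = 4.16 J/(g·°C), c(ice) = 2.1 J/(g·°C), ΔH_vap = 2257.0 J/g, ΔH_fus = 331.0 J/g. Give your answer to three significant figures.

q1 (cool steam 129.7→100 °C): 47.1 × 1.98 × 29.7 = 2770 J
q2 (condense at 100 °C): 47.1 × 2257.0 = 106305 J
q3 (cool water 100→0 °C): 47.1 × 4.16 × 100.0 = 19594 J
q4 (freeze at 0 °C): 47.1 × 331.0 = 15590 J
q5 (cool ice 0→-13.7 °C): 47.1 × 2.1 × 13.7 = 1355 J
Total: 2770 + 106305 + 19594 + 15590 + 1355 = 145614 J = 146 kJ

q = 146 kJ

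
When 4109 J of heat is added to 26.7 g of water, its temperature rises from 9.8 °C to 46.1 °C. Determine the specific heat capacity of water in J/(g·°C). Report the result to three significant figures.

c = q / (m ΔT) = 4109 / (26.7 × 36.3)
c = 4109 / 969.21 = 4.24 J/(g·°C)

c = 4.24 J/(g·°C)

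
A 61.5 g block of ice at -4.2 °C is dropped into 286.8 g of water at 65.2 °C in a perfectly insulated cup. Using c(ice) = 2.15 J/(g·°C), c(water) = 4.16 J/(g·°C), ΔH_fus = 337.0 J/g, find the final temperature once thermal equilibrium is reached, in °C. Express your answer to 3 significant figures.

Heat to bring ice to 0 °C and melt it: q₁ = 61.5×2.15×4.2 + 61.5×337.0 = 21281 J
Heat the water can supply cooling to 0 °C: 286.8×4.16×65.2 = 77789.3 J > q₁, so all ice melts.
Energy balance: 286.8×4.16×(65.2 − T) = 21281 + 61.5×4.16×(T − 0)
1193.088(65.2 − T) = 21281 + 255.84 T
77789.3 − 21281 = 1448.928 T
T = 56508.3 / 1448.928 = 39.00 °C

T_f = 39.0 °C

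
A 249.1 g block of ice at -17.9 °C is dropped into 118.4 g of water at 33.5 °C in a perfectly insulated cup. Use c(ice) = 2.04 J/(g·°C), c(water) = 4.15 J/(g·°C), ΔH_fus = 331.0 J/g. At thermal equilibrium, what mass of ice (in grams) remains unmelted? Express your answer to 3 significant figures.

Heat to warm all ice to 0 °C: 249.1×2.04×17.9 = 9096.1 J
Heat released by water cooling to 0 °C: 118.4×4.15×33.5 = 16461 J
16461 J < 9096.1 + 249.1×331.0 = 91548.2 J, so not all ice melts; final T = 0 °C.
Heat left for melting: 16461 − 9096.1 = 7364.9 J
Mass melted = 7364.9 / 331.0 = 22.25 g
Ice remaining = 249.1 − 22.25 = 226.85 g

m_ice remaining = 227 g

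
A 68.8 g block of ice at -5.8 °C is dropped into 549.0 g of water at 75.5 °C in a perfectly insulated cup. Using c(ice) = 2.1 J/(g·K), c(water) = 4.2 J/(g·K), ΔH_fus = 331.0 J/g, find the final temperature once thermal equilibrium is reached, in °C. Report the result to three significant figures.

T_f = 58.0 °C

Heat to bring ice to 0 °C and melt it: q₁ = 68.8×2.1×5.8 + 68.8×331.0 = 23611 J
Heat the water can supply cooling to 0 °C: 549.0×4.2×75.5 = 174088 J > q₁, so all ice melts.
Energy balance: 549.0×4.2×(75.5 − T) = 23611 + 68.8×4.2×(T − 0)
2305.8(75.5 − T) = 23611 + 288.96 T
174088 − 23611 = 2594.76 T
T = 150477 / 2594.76 = 57.99 °C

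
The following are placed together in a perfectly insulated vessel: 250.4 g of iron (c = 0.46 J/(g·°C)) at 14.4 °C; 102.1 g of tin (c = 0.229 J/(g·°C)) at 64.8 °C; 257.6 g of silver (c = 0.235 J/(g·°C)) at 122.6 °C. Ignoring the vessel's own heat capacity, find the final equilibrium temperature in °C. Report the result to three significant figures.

T_f = 53.2 °C

Σ mᵢcᵢ(T − Tᵢ) = 0  ⇒  T = Σ mᵢcᵢTᵢ / Σ mᵢcᵢ
Σ mᵢcᵢ = 250.4×0.46 + 102.1×0.229 + 257.6×0.235 = 199.1009
Σ mᵢcᵢTᵢ = 115.184×14.4 + 23.3809×64.8 + 60.536×122.6 = 10595
T = 10595 / 199.1009 = 53.21 °C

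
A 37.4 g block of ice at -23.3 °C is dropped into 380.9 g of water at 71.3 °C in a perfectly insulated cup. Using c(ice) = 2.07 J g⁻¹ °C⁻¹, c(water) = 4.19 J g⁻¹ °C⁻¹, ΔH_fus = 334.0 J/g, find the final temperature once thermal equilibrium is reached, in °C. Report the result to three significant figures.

Heat to bring ice to 0 °C and melt it: q₁ = 37.4×2.07×23.3 + 37.4×334.0 = 14295 J
Heat the water can supply cooling to 0 °C: 380.9×4.19×71.3 = 113793 J > q₁, so all ice melts.
Energy balance: 380.9×4.19×(71.3 − T) = 14295 + 37.4×4.19×(T − 0)
1595.971(71.3 − T) = 14295 + 156.706 T
113793 − 14295 = 1752.677 T
T = 99498 / 1752.677 = 56.77 °C

T_f = 56.8 °C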